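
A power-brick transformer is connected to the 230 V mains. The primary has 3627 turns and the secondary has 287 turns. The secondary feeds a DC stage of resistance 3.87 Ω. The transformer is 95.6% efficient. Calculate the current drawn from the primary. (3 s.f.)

I_p ≈ 0.389 A

V_s = 230 × 287/3627 = 18.200 V.
I_s = V_s/R = 18.200/3.87 = 4.7027 A.
P_out = V_s I_s = 18.200 × 4.7027 = 85.588 W.
P_in = P_out/η = 85.588/0.956 = 89.527 W.
I_p = P_in/V_p = 89.527/230 = 0.389 A.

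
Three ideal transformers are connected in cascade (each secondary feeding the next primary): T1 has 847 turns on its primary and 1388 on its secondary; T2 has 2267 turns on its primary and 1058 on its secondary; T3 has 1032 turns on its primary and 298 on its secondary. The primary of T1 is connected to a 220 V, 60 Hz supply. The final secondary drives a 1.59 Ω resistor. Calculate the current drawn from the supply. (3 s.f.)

After T1: V = 220.00 × 1388/847 = 360.52 V.
After T2: V = 360.52 × 1058/2267 = 168.25 V.
After T3: V = 168.25 × 298/1032 = 48.585 V.
I_load = 48.585/1.59 = 30.556 A, so P_out = 48.585 × 30.556 = 1484.6 W.
All ideal ⇒ P_in = P_out, so I_supply = 1484.6/220 = 6.75 A.

I_supply ≈ 6.75 A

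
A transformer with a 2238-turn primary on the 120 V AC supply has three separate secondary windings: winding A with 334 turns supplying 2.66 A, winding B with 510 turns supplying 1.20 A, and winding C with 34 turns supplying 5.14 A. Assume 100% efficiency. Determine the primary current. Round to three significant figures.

I_p ≈ 0.749 A

V_A = 120 × 334/2238 = 17.909 V; V_B = 120 × 510/2238 = 27.346 V; V_C = 120 × 34/2238 = 1.8231 V.
P_out = V_A I_A + V_B I_B + V_C I_C = 17.909×2.66 + 27.346×1.20 + 1.8231×5.14 = 47.638 + 32.815 + 9.3705 = 89.823 W.
Ideal ⇒ P_in = P_out, so I_p = P_out/V_p = 89.823/120 = 0.749 A.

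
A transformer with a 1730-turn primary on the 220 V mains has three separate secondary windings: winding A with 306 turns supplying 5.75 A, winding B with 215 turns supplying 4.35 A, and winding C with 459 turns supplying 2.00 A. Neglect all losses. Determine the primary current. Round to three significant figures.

I_p ≈ 2.09 A

V_A = 220 × 306/1730 = 38.913 V; V_B = 220 × 215/1730 = 27.341 V; V_C = 220 × 459/1730 = 58.370 V.
P_out = V_A I_A + V_B I_B + V_C I_C = 38.913×5.75 + 27.341×4.35 + 58.370×2.00 = 223.75 + 118.93 + 116.74 = 459.42 W.
Ideal ⇒ P_in = P_out, so I_p = P_out/V_p = 459.42/220 = 2.09 A.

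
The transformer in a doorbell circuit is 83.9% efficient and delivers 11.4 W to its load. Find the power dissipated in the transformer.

P_loss ≈ 2.19 W

P_in = P_out/η = 11.4/0.839 = 13.5876 W.
P_loss = P_in − P_out = 13.5876 − 11.4 = 2.19 W.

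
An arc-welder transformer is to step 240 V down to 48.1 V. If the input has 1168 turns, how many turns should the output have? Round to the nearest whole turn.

N_out = 234 turns

N_out/N_in = V_out/V_in, so N_out = 1168 × 48.1/240 = 234.1 ≈ 234 turns.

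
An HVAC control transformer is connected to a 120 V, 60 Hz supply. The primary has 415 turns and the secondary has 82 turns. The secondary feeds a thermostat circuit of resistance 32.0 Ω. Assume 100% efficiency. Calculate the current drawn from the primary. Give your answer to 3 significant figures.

V_s = V_p × N_s/N_p = 120 × 82/415 = 23.711 V.
I_s = V_s/R = 23.711/32.0 = 0.74096 A.
For an ideal transformer I_p N_p = I_s N_s, so I_p = 0.74096 × 82/415 = 0.146 A.

I_p ≈ 0.146 A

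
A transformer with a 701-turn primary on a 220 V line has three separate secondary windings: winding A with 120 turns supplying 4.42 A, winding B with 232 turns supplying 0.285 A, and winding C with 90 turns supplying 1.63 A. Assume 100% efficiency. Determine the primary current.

V_A = 220 × 120/701 = 37.660 V; V_B = 220 × 232/701 = 72.810 V; V_C = 220 × 90/701 = 28.245 V.
P_out = V_A I_A + V_B I_B + V_C I_C = 37.660×4.42 + 72.810×0.285 + 28.245×1.63 = 166.46 + 20.751 + 46.040 = 233.25 W.
Ideal ⇒ P_in = P_out, so I_p = P_out/V_p = 233.25/220 = 1.06 A.

I_p ≈ 1.06 A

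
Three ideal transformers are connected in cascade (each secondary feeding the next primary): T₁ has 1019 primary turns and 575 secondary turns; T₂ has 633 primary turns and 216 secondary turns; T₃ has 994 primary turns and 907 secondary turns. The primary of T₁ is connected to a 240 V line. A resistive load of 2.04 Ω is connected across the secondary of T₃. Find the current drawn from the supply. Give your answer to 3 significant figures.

After T₁: V = 240.00 × 575/1019 = 135.43 V.
After T₂: V = 135.43 × 216/633 = 46.212 V.
After T₃: V = 46.212 × 907/994 = 42.167 V.
I_load = 42.167/2.04 = 20.670 A, so P_out = 42.167 × 20.670 = 871.61 W.
All ideal ⇒ P_in = P_out, so I_supply = 871.61/240 = 3.63 A.

I_supply ≈ 3.63 A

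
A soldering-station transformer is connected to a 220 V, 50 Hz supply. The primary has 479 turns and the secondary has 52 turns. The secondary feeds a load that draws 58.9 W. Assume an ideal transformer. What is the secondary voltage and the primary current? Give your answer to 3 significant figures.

V_s = V_p × N_s/N_p = 220 × 52/479 = 23.883 V.
I_s = P/V_s = 58.9/23.883 = 2.4662 A.
I_p = I_s × N_s/N_p = 2.4662 × 52/479 = 0.268 A.

V_s ≈ 23.9 V, I_p ≈ 0.268 A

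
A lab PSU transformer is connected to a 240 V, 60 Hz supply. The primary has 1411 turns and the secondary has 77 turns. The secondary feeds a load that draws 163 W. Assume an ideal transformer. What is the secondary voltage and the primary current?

V_s ≈ 13.1 V, I_p ≈ 0.679 A

V_s = V_p × N_s/N_p = 240 × 77/1411 = 13.097 V.
I_s = P/V_s = 163/13.097 = 12.446 A.
I_p = I_s × N_s/N_p = 12.446 × 77/1411 = 0.679 A.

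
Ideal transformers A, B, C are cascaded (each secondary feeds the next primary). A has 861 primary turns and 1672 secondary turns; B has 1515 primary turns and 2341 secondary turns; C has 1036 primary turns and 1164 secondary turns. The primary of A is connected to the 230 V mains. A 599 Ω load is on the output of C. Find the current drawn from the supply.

I_supply ≈ 4.36 A

After A: V = 230.00 × 1672/861 = 446.64 V.
After B: V = 446.64 × 2341/1515 = 690.16 V.
After C: V = 690.16 × 1164/1036 = 775.43 V.
I_load = 775.43/599 = 1.2945 A, so P_out = 775.43 × 1.2945 = 1003.8 W.
All ideal ⇒ P_in = P_out, so I_supply = 1003.8/230 = 4.36 A.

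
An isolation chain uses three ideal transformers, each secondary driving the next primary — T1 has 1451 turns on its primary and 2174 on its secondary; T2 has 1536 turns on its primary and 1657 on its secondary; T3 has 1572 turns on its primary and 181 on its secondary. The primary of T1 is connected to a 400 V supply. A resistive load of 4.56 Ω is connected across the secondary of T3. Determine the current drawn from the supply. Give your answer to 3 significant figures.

After T1: V = 400.00 × 2174/1451 = 599.31 V.
After T2: V = 599.31 × 1657/1536 = 646.52 V.
After T3: V = 646.52 × 181/1572 = 74.441 V.
I_load = 74.441/4.56 = 16.325 A, so P_out = 74.441 × 16.325 = 1215.2 W.
All ideal ⇒ P_in = P_out, so I_supply = 1215.2/400 = 3.04 A.

I_supply ≈ 3.04 A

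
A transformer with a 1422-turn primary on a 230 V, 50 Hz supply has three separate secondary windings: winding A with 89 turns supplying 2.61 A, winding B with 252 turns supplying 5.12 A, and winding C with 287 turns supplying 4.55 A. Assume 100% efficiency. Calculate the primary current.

I_p ≈ 1.99 A

V_A = 230 × 89/1422 = 14.395 V; V_B = 230 × 252/1422 = 40.759 V; V_C = 230 × 287/1422 = 46.421 V.
P_out = V_A I_A + V_B I_B + V_C I_C = 14.395×2.61 + 40.759×5.12 + 46.421×4.55 = 37.572 + 208.69 + 211.21 = 457.47 W.
Ideal ⇒ P_in = P_out, so I_p = P_out/V_p = 457.47/230 = 1.99 A.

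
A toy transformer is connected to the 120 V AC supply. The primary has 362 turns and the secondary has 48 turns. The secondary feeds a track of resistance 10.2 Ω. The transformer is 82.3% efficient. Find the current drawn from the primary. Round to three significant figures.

V_s = 120 × 48/362 = 15.912 V.
I_s = V_s/R = 15.912/10.2 = 1.5600 A.
P_out = V_s I_s = 15.912 × 1.5600 = 24.821 W.
P_in = P_out/η = 24.821/0.823 = 30.160 W.
I_p = P_in/V_p = 30.160/120 = 0.251 A.

I_p ≈ 0.251 A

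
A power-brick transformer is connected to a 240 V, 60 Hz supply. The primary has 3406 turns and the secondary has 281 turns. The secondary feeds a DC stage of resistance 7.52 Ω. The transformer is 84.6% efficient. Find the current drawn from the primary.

V_s = 240 × 281/3406 = 19.800 V.
I_s = V_s/R = 19.800/7.52 = 2.6330 A.
P_out = V_s I_s = 19.800 × 2.6330 = 52.135 W.
P_in = P_out/η = 52.135/0.846 = 61.625 W.
I_p = P_in/V_p = 61.625/240 = 0.257 A.

I_p ≈ 0.257 A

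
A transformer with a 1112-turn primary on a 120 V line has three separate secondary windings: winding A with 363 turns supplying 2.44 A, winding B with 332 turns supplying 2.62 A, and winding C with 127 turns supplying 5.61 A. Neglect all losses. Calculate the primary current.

V_A = 120 × 363/1112 = 39.173 V; V_B = 120 × 332/1112 = 35.827 V; V_C = 120 × 127/1112 = 13.705 V.
P_out = V_A I_A + V_B I_B + V_C I_C = 39.173×2.44 + 35.827×2.62 + 13.705×5.61 = 95.581 + 93.868 + 76.885 = 266.33 W.
Ideal ⇒ P_in = P_out, so I_p = P_out/V_p = 266.33/120 = 2.22 A.

I_p ≈ 2.22 A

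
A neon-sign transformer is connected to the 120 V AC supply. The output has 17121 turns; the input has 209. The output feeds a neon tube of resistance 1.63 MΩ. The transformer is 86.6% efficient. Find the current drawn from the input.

I_in ≈ 0.570 A

V_out = 120 × 17121/209 = 9830.2 V.
I_out = V_out/R = 9830.2/(1.63×10^6) = 0.0060308 A.
P_out = V_out I_out = 9830.2 × 0.0060308 = 59.284 W.
P_in = P_out/η = 59.284/0.866 = 68.458 W.
I_in = P_in/V_in = 68.458/120 = 0.570 A.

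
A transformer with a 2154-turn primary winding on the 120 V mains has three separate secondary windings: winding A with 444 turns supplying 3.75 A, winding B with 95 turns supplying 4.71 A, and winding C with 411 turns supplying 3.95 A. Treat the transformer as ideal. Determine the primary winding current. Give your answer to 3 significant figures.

I_p ≈ 1.73 A

V_A = 120 × 444/2154 = 24.735 V; V_B = 120 × 95/2154 = 5.2925 V; V_C = 120 × 411/2154 = 22.897 V.
P_out = V_A I_A + V_B I_B + V_C I_C = 24.735×3.75 + 5.2925×4.71 + 22.897×3.95 = 92.758 + 24.928 + 90.443 = 208.13 W.
Ideal ⇒ P_in = P_out, so I_p = P_out/V_p = 208.13/120 = 1.73 A.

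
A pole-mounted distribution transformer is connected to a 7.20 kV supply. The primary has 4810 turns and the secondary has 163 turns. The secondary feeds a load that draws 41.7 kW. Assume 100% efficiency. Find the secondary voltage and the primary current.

V_s = V_p × N_s/N_p = 7200 × 163/4810 = 243.99 V.
I_s = P/V_s = 41700/243.99 = 170.91 A.
I_p = I_s × N_s/N_p = 170.91 × 163/4810 = 5.79 A.

V_s ≈ 244 V, I_p ≈ 5.79 A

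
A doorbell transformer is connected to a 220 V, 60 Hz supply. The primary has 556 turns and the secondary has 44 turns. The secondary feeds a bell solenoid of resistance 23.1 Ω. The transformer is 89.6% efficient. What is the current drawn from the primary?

I_p ≈ 0.0666 A

V_s = 220 × 44/556 = 17.410 V.
I_s = V_s/R = 17.410/23.1 = 0.75368 A.
P_out = V_s I_s = 17.410 × 0.75368 = 13.122 W.
P_in = P_out/η = 13.122/0.896 = 14.645 W.
I_p = P_in/V_p = 14.645/220 = 0.0666 A.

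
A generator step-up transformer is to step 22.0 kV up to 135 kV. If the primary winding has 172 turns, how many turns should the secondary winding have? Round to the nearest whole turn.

N_s = 1055 turns

N_s/N_p = V_s/V_p, so N_s = 172 × 135000/22000 = 1055.5 ≈ 1055 turns.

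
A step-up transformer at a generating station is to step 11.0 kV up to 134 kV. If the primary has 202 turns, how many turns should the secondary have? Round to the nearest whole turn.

N_s/N_p = V_s/V_p, so N_s = 202 × 134000/11000 = 2460.7 ≈ 2461 turns.

N_s = 2461 turns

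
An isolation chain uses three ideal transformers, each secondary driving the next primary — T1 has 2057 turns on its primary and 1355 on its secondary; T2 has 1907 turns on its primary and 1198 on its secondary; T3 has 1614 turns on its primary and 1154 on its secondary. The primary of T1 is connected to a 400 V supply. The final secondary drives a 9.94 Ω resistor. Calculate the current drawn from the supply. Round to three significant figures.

Secondary of T1: V = 400.00 × 1355/2057 = 263.49 V.
Secondary of T2: V = 263.49 × 1198/1907 = 165.53 V.
Secondary of T3: V = 165.53 × 1154/1614 = 118.35 V.
I_load = 118.35/9.94 = 11.907 A, so P_out = 118.35 × 11.907 = 1409.2 W.
All ideal ⇒ P_in = P_out, so I_supply = 1409.2/400 = 3.52 A.

I_supply ≈ 3.52 A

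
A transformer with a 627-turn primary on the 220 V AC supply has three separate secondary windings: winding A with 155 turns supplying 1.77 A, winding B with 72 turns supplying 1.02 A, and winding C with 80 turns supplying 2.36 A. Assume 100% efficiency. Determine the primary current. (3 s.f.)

V_A = 220 × 155/627 = 54.386 V; V_B = 220 × 72/627 = 25.263 V; V_C = 220 × 80/627 = 28.070 V.
P_out = V_A I_A + V_B I_B + V_C I_C = 54.386×1.77 + 25.263×1.02 + 28.070×2.36 = 96.263 + 25.768 + 66.246 = 188.28 W.
Ideal ⇒ P_in = P_out, so I_p = P_out/V_p = 188.28/220 = 0.856 A.

I_p ≈ 0.856 A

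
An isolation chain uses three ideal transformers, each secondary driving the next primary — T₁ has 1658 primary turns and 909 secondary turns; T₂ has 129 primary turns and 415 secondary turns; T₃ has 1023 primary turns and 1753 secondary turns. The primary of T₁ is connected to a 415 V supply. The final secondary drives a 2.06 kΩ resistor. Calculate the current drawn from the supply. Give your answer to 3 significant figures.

Secondary of T₁: V = 415.00 × 909/1658 = 227.52 V.
Secondary of T₂: V = 227.52 × 415/129 = 731.96 V.
Secondary of T₃: V = 731.96 × 1753/1023 = 1254.3 V.
I_load = 1254.3/2060 = 0.60887 A, so P_out = 1254.3 × 0.60887 = 763.69 W.
All ideal ⇒ P_in = P_out, so I_supply = 763.69/415 = 1.84 A.

I_supply ≈ 1.84 A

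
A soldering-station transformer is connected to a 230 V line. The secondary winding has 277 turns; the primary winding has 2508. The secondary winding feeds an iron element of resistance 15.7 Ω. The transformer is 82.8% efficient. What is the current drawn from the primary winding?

I_p ≈ 0.216 A

V_s = 230 × 277/2508 = 25.403 V.
I_s = V_s/R = 25.403/15.7 = 1.6180 A.
P_out = V_s I_s = 25.403 × 1.6180 = 41.102 W.
P_in = P_out/η = 41.102/0.828 = 49.640 W.
I_p = P_in/V_p = 49.640/230 = 0.216 A.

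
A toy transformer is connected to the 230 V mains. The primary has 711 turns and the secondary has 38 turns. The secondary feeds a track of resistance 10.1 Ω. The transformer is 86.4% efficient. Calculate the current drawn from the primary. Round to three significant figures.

I_p ≈ 0.0753 A

V_s = 230 × 38/711 = 12.293 V.
I_s = V_s/R = 12.293/10.1 = 1.2171 A.
P_out = V_s I_s = 12.293 × 1.2171 = 14.961 W.
P_in = P_out/η = 14.961/0.864 = 17.316 W.
I_p = P_in/V_p = 17.316/230 = 0.0753 A.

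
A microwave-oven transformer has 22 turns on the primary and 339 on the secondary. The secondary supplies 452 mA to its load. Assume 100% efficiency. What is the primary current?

For an ideal transformer I_p/I_s = N_s/N_p, so I_p = 0.452 × 339/22 = 6.96 A.

I_p ≈ 6.96 A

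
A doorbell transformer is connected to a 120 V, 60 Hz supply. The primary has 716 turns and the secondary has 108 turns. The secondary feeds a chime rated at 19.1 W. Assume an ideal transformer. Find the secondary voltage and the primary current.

V_s ≈ 18.1 V, I_p ≈ 0.159 A

V_s = V_p × N_s/N_p = 120 × 108/716 = 18.101 V.
I_s = P/V_s = 19.1/18.101 = 1.0552 A.
I_p = I_s × N_s/N_p = 1.0552 × 108/716 = 0.159 A.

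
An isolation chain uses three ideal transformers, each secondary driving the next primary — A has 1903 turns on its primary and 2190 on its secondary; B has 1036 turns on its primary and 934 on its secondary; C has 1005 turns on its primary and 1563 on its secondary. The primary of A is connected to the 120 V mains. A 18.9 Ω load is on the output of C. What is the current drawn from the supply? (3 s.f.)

I_supply ≈ 16.5 A

Secondary of A: V = 120.00 × 2190/1903 = 138.10 V.
Secondary of B: V = 138.10 × 934/1036 = 124.50 V.
Secondary of C: V = 124.50 × 1563/1005 = 193.63 V.
I_load = 193.63/18.9 = 10.245 A, so P_out = 193.63 × 10.245 = 1983.7 W.
All ideal ⇒ P_in = P_out, so I_supply = 1983.7/120 = 16.5 A.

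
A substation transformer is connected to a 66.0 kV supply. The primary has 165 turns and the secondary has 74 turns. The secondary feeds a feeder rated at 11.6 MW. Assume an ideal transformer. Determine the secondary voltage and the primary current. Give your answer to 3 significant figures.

V_s = V_p × N_s/N_p = 66000 × 74/165 = 29600 V.
I_s = P/V_s = 1.16×10^7/29600 = 391.89 A.
I_p = I_s × N_s/N_p = 391.89 × 74/165 = 176 A.

V_s ≈ 29600 V, I_p ≈ 176 A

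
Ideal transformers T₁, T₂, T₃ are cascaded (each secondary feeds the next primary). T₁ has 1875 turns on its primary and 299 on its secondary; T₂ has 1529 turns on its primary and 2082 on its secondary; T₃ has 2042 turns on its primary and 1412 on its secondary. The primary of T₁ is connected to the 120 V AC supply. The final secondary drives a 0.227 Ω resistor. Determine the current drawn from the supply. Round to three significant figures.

I_supply ≈ 11.9 A

After T₁: V = 120.00 × 299/1875 = 19.136 V.
After T₂: V = 19.136 × 2082/1529 = 26.057 V.
After T₃: V = 26.057 × 1412/2042 = 18.018 V.
I_load = 18.018/0.227 = 79.374 A, so P_out = 18.018 × 79.374 = 1430.1 W.
All ideal ⇒ P_in = P_out, so I_supply = 1430.1/120 = 11.9 A.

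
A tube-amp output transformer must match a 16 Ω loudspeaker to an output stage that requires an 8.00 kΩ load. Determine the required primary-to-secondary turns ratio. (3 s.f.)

N_p/N_s ≈ 22.4

Z_p/Z_s = (N_p/N_s)², so N_p/N_s = √(8000/16) = √500 = 22.4.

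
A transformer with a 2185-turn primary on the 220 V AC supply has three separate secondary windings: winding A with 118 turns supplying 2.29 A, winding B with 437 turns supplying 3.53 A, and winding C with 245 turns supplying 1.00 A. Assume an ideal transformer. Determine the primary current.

I_p ≈ 0.942 A

V_A = 220 × 118/2185 = 11.881 V; V_B = 220 × 437/2185 = 44.000 V; V_C = 220 × 245/2185 = 24.668 V.
P_out = V_A I_A + V_B I_B + V_C I_C = 11.881×2.29 + 44.000×3.53 + 24.668×1.00 = 27.208 + 155.32 + 24.668 = 207.20 W.
Ideal ⇒ P_in = P_out, so I_p = P_out/V_p = 207.20/220 = 0.942 A.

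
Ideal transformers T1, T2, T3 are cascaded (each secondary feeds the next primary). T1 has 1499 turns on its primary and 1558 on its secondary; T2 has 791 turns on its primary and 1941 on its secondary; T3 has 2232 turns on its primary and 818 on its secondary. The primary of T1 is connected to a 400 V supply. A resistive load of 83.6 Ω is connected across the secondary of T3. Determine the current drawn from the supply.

I_supply ≈ 4.18 A

Secondary of T1: V = 400.00 × 1558/1499 = 415.74 V.
Secondary of T2: V = 415.74 × 1941/791 = 1020.2 V.
Secondary of T3: V = 1020.2 × 818/2232 = 373.88 V.
I_load = 373.88/83.6 = 4.4723 A, so P_out = 373.88 × 4.4723 = 1672.1 W.
All ideal ⇒ P_in = P_out, so I_supply = 1672.1/400 = 4.18 A.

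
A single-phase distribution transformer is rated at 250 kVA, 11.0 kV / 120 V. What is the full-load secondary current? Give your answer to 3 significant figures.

I_s = S/V_s = 250000/120 = 2080 A.

I_s ≈ 2080 A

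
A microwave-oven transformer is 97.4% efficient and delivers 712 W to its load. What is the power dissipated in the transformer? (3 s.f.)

P_loss ≈ 19.0 W

P_in = P_out/η = 712/0.974 = 731.006 W.
P_loss = P_in − P_out = 731.006 − 712 = 19.0 W.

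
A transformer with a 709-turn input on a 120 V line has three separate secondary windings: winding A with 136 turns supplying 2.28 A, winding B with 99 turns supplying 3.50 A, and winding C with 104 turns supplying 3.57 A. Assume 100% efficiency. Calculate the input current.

I_in ≈ 1.45 A

V_A = 120 × 136/709 = 23.018 V; V_B = 120 × 99/709 = 16.756 V; V_C = 120 × 104/709 = 17.602 V.
P_out = V_A I_A + V_B I_B + V_C I_C = 23.018×2.28 + 16.756×3.50 + 17.602×3.57 = 52.482 + 58.646 + 62.840 = 173.97 W.
Ideal ⇒ P_in = P_out, so I_in = P_out/V_in = 173.97/120 = 1.45 A.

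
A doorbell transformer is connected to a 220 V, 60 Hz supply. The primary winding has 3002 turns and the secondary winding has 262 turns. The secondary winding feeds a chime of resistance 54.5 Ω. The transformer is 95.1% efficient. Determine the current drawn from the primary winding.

I_p ≈ 0.0323 A

V_s = 220 × 262/3002 = 19.201 V.
I_s = V_s/R = 19.201/54.5 = 0.35230 A.
P_out = V_s I_s = 19.201 × 0.35230 = 6.7644 W.
P_in = P_out/η = 6.7644/0.951 = 7.1129 W.
I_p = P_in/V_p = 7.1129/220 = 0.0323 A.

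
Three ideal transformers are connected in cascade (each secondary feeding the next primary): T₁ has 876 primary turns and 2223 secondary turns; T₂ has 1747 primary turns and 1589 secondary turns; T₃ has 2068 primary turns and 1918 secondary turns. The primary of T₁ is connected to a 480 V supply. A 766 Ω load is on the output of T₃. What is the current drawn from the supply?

After T₁: V = 480.00 × 2223/876 = 1218.1 V.
After T₂: V = 1218.1 × 1589/1747 = 1107.9 V.
After T₃: V = 1107.9 × 1918/2068 = 1027.6 V.
I_load = 1027.6/766 = 1.3415 A, so P_out = 1027.6 × 1.3415 = 1378.4 W.
All ideal ⇒ P_in = P_out, so I_supply = 1378.4/480 = 2.87 A.

I_supply ≈ 2.87 A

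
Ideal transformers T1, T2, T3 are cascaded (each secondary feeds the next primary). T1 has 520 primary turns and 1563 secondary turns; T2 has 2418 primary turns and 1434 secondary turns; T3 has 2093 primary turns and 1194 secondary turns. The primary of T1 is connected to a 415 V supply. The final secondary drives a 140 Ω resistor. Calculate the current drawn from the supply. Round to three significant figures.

After T1: V = 415.00 × 1563/520 = 1247.4 V.
After T2: V = 1247.4 × 1434/2418 = 739.77 V.
After T3: V = 739.77 × 1194/2093 = 422.02 V.
I_load = 422.02/140 = 3.0144 A, so P_out = 422.02 × 3.0144 = 1272.1 W.
All ideal ⇒ P_in = P_out, so I_supply = 1272.1/415 = 3.07 A.

I_supply ≈ 3.07 A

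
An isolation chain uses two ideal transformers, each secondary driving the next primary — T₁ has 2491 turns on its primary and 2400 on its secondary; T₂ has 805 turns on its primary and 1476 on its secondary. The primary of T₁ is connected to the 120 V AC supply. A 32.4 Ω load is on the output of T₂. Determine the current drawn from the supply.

I_supply ≈ 11.6 A

After T₁: V = 120.00 × 2400/2491 = 115.62 V.
After T₂: V = 115.62 × 1476/805 = 211.99 V.
I_load = 211.99/32.4 = 6.5428 A, so P_out = 211.99 × 6.5428 = 1387.0 W.
All ideal ⇒ P_in = P_out, so I_supply = 1387.0/120 = 11.6 A.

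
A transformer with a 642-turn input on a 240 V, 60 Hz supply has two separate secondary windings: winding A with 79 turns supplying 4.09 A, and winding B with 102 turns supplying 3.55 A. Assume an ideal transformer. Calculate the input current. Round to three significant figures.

I_in ≈ 1.07 A

V_A = 240 × 79/642 = 29.533 V; V_B = 240 × 102/642 = 38.131 V.
P_out = V_A I_A + V_B I_B = 29.533×4.09 + 38.131×3.55 = 120.79 + 135.36 = 256.15 W.
Ideal ⇒ P_in = P_out, so I_in = P_out/V_in = 256.15/240 = 1.07 A.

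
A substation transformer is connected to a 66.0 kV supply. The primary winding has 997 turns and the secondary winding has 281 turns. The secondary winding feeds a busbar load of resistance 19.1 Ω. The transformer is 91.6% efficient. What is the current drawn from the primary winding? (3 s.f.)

I_p ≈ 300 A

V_s = 66000 × 281/997 = 18602 V.
I_s = V_s/R = 18602/19.1 = 973.92 A.
P_out = V_s I_s = 18602 × 973.92 = 1.8117×10^7 W.
P_in = P_out/η = 1.8117×10^7/0.916 = 1.9778×10^7 W.
I_p = P_in/V_p = 1.9778×10^7/66000 = 300 A.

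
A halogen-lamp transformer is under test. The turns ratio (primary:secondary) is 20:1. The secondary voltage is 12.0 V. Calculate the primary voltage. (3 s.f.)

V_p/V_s = N_p/N_s, so V_p = 12.0 × 20/1 = 240 V.

V_p ≈ 240 V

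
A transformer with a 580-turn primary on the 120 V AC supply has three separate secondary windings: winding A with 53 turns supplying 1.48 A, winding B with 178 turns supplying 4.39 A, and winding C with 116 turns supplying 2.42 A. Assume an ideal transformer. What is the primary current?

I_p ≈ 1.97 A

V_A = 120 × 53/580 = 10.966 V; V_B = 120 × 178/580 = 36.828 V; V_C = 120 × 116/580 = 24.000 V.
P_out = V_A I_A + V_B I_B + V_C I_C = 10.966×1.48 + 36.828×4.39 + 24.000×2.42 = 16.229 + 161.67 + 58.080 = 235.98 W.
Ideal ⇒ P_in = P_out, so I_p = P_out/V_p = 235.98/120 = 1.97 A.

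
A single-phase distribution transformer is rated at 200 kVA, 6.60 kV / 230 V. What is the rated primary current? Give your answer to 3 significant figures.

I_p ≈ 30.3 A

I_p = S/V_p = 200000/6600 = 30.3 A.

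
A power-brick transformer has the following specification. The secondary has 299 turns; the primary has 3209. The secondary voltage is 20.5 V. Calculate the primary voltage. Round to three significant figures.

V_p/V_s = N_p/N_s, so V_p = 20.5 × 3209/299 = 220 V.

V_p ≈ 220 V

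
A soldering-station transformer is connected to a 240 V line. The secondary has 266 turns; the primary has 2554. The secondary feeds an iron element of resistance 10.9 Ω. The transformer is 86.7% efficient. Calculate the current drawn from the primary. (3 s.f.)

I_p ≈ 0.275 A

V_s = 240 × 266/2554 = 24.996 V.
I_s = V_s/R = 24.996/10.9 = 2.2932 A.
P_out = V_s I_s = 24.996 × 2.2932 = 57.321 W.
P_in = P_out/η = 57.321/0.867 = 66.115 W.
I_p = P_in/V_p = 66.115/240 = 0.275 A.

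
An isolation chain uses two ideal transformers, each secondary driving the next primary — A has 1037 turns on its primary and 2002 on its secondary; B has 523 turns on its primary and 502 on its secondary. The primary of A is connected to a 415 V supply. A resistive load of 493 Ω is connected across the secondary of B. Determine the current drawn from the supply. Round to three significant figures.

I_supply ≈ 2.89 A

After A: V = 415.00 × 2002/1037 = 801.19 V.
After B: V = 801.19 × 502/523 = 769.02 V.
I_load = 769.02/493 = 1.5599 A, so P_out = 769.02 × 1.5599 = 1199.6 W.
All ideal ⇒ P_in = P_out, so I_supply = 1199.6/415 = 2.89 A.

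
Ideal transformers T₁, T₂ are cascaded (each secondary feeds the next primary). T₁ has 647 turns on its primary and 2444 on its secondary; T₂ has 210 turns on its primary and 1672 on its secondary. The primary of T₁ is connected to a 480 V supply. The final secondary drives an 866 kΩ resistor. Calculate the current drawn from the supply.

After T₁: V = 480.00 × 2444/647 = 1813.2 V.
After T₂: V = 1813.2 × 1672/210 = 14436 V.
I_load = 14436/866000 = 0.016670 A, so P_out = 14436 × 0.016670 = 240.65 W.
All ideal ⇒ P_in = P_out, so I_supply = 240.65/480 = 0.501 A.

I_supply ≈ 0.501 A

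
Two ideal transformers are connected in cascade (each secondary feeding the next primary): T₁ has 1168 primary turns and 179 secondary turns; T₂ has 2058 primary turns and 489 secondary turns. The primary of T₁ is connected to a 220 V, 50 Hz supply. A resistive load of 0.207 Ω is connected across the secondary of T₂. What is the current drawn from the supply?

I_supply ≈ 1.41 A

Secondary of T₁: V = 220.00 × 179/1168 = 33.716 V.
Secondary of T₂: V = 33.716 × 489/2058 = 8.0112 V.
I_load = 8.0112/0.207 = 38.701 A, so P_out = 8.0112 × 38.701 = 310.04 W.
All ideal ⇒ P_in = P_out, so I_supply = 310.04/220 = 1.41 A.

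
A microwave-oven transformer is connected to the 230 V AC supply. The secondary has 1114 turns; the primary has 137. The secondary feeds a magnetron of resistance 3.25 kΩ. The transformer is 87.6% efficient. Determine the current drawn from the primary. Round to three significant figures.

I_p ≈ 5.34 A

V_s = 230 × 1114/137 = 1870.2 V.
I_s = V_s/R = 1870.2/3250 = 0.57545 A.
P_out = V_s I_s = 1870.2 × 0.57545 = 1076.2 W.
P_in = P_out/η = 1076.2/0.876 = 1228.6 W.
I_p = P_in/V_p = 1228.6/230 = 5.34 A.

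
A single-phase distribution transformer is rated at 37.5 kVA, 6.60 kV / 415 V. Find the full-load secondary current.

I_s ≈ 90.4 A

I_s = S/V_s = 37500/415 = 90.4 A.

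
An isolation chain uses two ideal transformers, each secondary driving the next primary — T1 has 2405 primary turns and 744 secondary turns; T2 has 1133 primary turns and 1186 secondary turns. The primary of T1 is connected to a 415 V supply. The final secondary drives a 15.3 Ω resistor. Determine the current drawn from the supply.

Secondary of T1: V = 415.00 × 744/2405 = 128.38 V.
Secondary of T2: V = 128.38 × 1186/1133 = 134.39 V.
I_load = 134.39/15.3 = 8.7835 A, so P_out = 134.39 × 8.7835 = 1180.4 W.
All ideal ⇒ P_in = P_out, so I_supply = 1180.4/415 = 2.84 A.

I_supply ≈ 2.84 A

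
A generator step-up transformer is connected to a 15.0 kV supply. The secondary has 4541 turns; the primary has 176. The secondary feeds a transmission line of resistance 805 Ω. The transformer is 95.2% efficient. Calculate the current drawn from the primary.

V_s = 15000 × 4541/176 = 387020 V.
I_s = V_s/R = 387020/805 = 480.77 A.
P_out = V_s I_s = 387020 × 480.77 = 1.8606×10^8 W.
P_in = P_out/η = 1.8606×10^8/0.952 = 1.9545×10^8 W.
I_p = P_in/V_p = 1.9545×10^8/15000 = 13000 A.

I_p ≈ 13000 A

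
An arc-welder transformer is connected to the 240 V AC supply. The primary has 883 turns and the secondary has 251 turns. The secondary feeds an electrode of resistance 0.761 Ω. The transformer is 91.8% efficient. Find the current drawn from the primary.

V_s = 240 × 251/883 = 68.222 V.
I_s = V_s/R = 68.222/0.761 = 89.648 A.
P_out = V_s I_s = 68.222 × 89.648 = 6115.9 W.
P_in = P_out/η = 6115.9/0.918 = 6662.3 W.
I_p = P_in/V_p = 6662.3/240 = 27.8 A.

I_p ≈ 27.8 A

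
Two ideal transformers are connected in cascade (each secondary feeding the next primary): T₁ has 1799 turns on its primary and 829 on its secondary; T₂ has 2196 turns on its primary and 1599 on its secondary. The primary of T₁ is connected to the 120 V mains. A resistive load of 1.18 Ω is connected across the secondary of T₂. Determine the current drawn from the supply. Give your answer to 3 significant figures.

Secondary of T₁: V = 120.00 × 829/1799 = 55.297 V.
Secondary of T₂: V = 55.297 × 1599/2196 = 40.264 V.
I_load = 40.264/1.18 = 34.122 A, so P_out = 40.264 × 34.122 = 1373.9 W.
All ideal ⇒ P_in = P_out, so I_supply = 1373.9/120 = 11.4 A.

I_supply ≈ 11.4 A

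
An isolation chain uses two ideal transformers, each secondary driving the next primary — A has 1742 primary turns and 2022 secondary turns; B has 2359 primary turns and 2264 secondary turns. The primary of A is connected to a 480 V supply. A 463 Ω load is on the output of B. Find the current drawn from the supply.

I_supply ≈ 1.29 A

After A: V = 480.00 × 2022/1742 = 557.15 V.
After B: V = 557.15 × 2264/2359 = 534.72 V.
I_load = 534.72/463 = 1.1549 A, so P_out = 534.72 × 1.1549 = 617.54 W.
All ideal ⇒ P_in = P_out, so I_supply = 617.54/480 = 1.29 A.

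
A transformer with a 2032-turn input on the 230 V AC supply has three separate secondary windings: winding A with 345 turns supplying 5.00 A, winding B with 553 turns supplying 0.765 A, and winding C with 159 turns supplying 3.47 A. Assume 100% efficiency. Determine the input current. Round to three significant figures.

I_in ≈ 1.33 A

V_A = 230 × 345/2032 = 39.050 V; V_B = 230 × 553/2032 = 62.594 V; V_C = 230 × 159/2032 = 17.997 V.
P_out = V_A I_A + V_B I_B + V_C I_C = 39.050×5.00 + 62.594×0.765 + 17.997×3.47 = 195.25 + 47.884 + 62.450 = 305.58 W.
Ideal ⇒ P_in = P_out, so I_in = P_out/V_in = 305.58/230 = 1.33 A.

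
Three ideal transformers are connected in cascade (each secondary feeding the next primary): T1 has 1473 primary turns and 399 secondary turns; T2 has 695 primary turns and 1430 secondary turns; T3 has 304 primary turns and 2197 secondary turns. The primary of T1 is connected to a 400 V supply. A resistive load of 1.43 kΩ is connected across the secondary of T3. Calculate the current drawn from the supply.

I_supply ≈ 4.54 A

Secondary of T1: V = 400.00 × 399/1473 = 108.35 V.
Secondary of T2: V = 108.35 × 1430/695 = 222.94 V.
Secondary of T3: V = 222.94 × 2197/304 = 1611.2 V.
I_load = 1611.2/1430 = 1.1267 A, so P_out = 1611.2 × 1.1267 = 1815.3 W.
All ideal ⇒ P_in = P_out, so I_supply = 1815.3/400 = 4.54 A.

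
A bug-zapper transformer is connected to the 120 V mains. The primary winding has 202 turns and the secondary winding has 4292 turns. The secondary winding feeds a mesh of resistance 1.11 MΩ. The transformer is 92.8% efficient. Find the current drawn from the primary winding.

I_p ≈ 0.0526 A

V_s = 120 × 4292/202 = 2549.7 V.
I_s = V_s/R = 2549.7/(1.11×10^6) = 0.0022970 A.
P_out = V_s I_s = 2549.7 × 0.0022970 = 5.8567 W.
P_in = P_out/η = 5.8567/0.928 = 6.3111 W.
I_p = P_in/V_p = 6.3111/120 = 0.0526 A.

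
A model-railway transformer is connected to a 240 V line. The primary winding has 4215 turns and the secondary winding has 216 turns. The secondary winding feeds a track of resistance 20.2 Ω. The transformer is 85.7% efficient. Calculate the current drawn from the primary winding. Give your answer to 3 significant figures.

V_s = 240 × 216/4215 = 12.299 V.
I_s = V_s/R = 12.299/20.2 = 0.60886 A.
P_out = V_s I_s = 12.299 × 0.60886 = 7.4883 W.
P_in = P_out/η = 7.4883/0.857 = 8.7378 W.
I_p = P_in/V_p = 8.7378/240 = 0.0364 A.

I_p ≈ 0.0364 A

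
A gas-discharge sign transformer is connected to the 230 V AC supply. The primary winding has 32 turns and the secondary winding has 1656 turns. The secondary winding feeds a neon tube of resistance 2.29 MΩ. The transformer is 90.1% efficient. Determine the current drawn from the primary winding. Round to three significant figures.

I_p ≈ 0.299 A

V_s = 230 × 1656/32 = 11902 V.
I_s = V_s/R = 11902/(2.29×10^6) = 0.0051976 A.
P_out = V_s I_s = 11902 × 0.0051976 = 61.864 W.
P_in = P_out/η = 61.864/0.901 = 68.662 W.
I_p = P_in/V_p = 68.662/230 = 0.299 A.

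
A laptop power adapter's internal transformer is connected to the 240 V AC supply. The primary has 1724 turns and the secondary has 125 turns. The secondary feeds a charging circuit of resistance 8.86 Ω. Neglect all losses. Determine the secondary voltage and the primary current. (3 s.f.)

V_s = V_p × N_s/N_p = 240 × 125/1724 = 17.401 V.
I_s = V_s/R = 17.401/8.86 = 1.9640 A.
I_p = I_s × N_s/N_p = 1.9640 × 125/1724 = 0.142 A.

V_s ≈ 17.4 V, I_p ≈ 0.142 A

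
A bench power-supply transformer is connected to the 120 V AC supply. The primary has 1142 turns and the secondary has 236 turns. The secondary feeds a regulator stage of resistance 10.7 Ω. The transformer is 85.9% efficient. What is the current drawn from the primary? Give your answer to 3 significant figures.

V_s = 120 × 236/1142 = 24.799 V.
I_s = V_s/R = 24.799/10.7 = 2.3176 A.
P_out = V_s I_s = 24.799 × 2.3176 = 57.474 W.
P_in = P_out/η = 57.474/0.859 = 66.908 W.
I_p = P_in/V_p = 66.908/120 = 0.558 A.

I_p ≈ 0.558 A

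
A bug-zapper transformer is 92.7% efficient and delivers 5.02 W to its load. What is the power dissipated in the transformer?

P_in = P_out/η = 5.02/0.927 = 5.41532 W.
P_loss = P_in − P_out = 5.41532 − 5.02 = 0.395 W.

P_loss ≈ 0.395 W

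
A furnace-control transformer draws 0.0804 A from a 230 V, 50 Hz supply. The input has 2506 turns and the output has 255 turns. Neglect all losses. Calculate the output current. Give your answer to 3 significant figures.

I_out ≈ 0.790 A

I_out/I_in = N_in/N_out, so I_out = 0.0804 × 2506/255 = 0.790 A.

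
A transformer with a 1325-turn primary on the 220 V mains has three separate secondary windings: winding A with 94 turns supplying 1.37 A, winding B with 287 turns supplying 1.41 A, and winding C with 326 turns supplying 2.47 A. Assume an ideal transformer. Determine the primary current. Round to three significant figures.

I_p ≈ 1.01 A

V_A = 220 × 94/1325 = 15.608 V; V_B = 220 × 287/1325 = 47.653 V; V_C = 220 × 326/1325 = 54.128 V.
P_out = V_A I_A + V_B I_B + V_C I_C = 15.608×1.37 + 47.653×1.41 + 54.128×2.47 = 21.382 + 67.190 + 133.70 = 222.27 W.
Ideal ⇒ P_in = P_out, so I_p = P_out/V_p = 222.27/220 = 1.01 A.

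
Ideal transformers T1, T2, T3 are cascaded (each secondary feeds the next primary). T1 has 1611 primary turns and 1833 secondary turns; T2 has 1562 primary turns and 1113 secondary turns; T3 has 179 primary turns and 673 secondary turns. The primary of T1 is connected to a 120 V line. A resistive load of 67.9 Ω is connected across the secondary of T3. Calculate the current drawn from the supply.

After T1: V = 120.00 × 1833/1611 = 136.54 V.
After T2: V = 136.54 × 1113/1562 = 97.289 V.
After T3: V = 97.289 × 673/179 = 365.78 V.
I_load = 365.78/67.9 = 5.3871 A, so P_out = 365.78 × 5.3871 = 1970.5 W.
All ideal ⇒ P_in = P_out, so I_supply = 1970.5/120 = 16.4 A.

I_supply ≈ 16.4 A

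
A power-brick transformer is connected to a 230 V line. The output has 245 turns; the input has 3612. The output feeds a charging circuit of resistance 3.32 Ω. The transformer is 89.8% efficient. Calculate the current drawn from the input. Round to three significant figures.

V_out = 230 × 245/3612 = 15.601 V.
I_out = V_out/R = 15.601/3.32 = 4.6990 A.
P_out = V_out I_out = 15.601 × 4.6990 = 73.308 W.
P_in = P_out/η = 73.308/0.898 = 81.635 W.
I_in = P_in/V_in = 81.635/230 = 0.355 A.

I_in ≈ 0.355 A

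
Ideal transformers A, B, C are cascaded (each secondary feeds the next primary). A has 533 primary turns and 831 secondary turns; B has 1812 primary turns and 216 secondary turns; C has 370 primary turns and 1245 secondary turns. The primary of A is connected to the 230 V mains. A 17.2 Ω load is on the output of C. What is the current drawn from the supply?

Secondary of A: V = 230.00 × 831/533 = 358.59 V.
Secondary of B: V = 358.59 × 216/1812 = 42.746 V.
Secondary of C: V = 42.746 × 1245/370 = 143.84 V.
I_load = 143.84/17.2 = 8.3625 A, so P_out = 143.84 × 8.3625 = 1202.8 W.
All ideal ⇒ P_in = P_out, so I_supply = 1202.8/230 = 5.23 A.

I_supply ≈ 5.23 A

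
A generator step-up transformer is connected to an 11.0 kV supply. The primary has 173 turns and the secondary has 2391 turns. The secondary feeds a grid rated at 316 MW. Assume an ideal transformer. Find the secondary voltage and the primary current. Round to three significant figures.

V_s ≈ 152000 V, I_p ≈ 28700 A

V_s = V_p × N_s/N_p = 11000 × 2391/173 = 152030 V.
I_s = P/V_s = 3.16×10^8/152030 = 2078.6 A.
I_p = I_s × N_s/N_p = 2078.6 × 2391/173 = 28700 A.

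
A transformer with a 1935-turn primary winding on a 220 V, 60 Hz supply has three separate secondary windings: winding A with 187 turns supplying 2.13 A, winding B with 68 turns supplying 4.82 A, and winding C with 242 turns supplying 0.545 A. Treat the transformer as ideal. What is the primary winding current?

V_A = 220 × 187/1935 = 21.261 V; V_B = 220 × 68/1935 = 7.7313 V; V_C = 220 × 242/1935 = 27.514 V.
P_out = V_A I_A + V_B I_B + V_C I_C = 21.261×2.13 + 7.7313×4.82 + 27.514×0.545 = 45.286 + 37.265 + 14.995 = 97.546 W.
Ideal ⇒ P_in = P_out, so I_p = P_out/V_p = 97.546/220 = 0.443 A.

I_p ≈ 0.443 A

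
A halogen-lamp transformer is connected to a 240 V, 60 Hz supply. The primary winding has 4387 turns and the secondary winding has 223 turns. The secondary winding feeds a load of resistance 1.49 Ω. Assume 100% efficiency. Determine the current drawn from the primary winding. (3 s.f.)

V_s = V_p × N_s/N_p = 240 × 223/4387 = 12.200 V.
I_s = V_s/R = 12.200/1.49 = 8.1877 A.
For an ideal transformer I_p N_p = I_s N_s, so I_p = 8.1877 × 223/4387 = 0.416 A.

I_p ≈ 0.416 A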